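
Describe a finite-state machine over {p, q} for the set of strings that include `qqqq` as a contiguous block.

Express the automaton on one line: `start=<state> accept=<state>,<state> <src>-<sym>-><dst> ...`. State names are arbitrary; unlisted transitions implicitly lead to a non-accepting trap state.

start=A accept=E A-p->A A-q->B B-p->A B-q->C C-p->A C-q->D D-p->A D-q->E E-p->E E-q->E

States A..D record the length of the longest prefix of `qqqq` that matches the current input suffix. Reaching E means `qqqq` has been seen, and we stay there forever. Accept from E.
       p  q 
>  A   A  B 
   B   A  C 
   C   A  D 
   D   A  E 
 * E   E  E 
(> = start, * = accepting)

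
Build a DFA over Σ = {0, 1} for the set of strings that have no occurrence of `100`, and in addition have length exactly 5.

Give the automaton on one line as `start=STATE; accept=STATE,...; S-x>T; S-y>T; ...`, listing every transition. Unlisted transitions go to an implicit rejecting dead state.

start=q0; accept=q12; q0-0>q1; q0-1>q2; q1-0>q3; q1-1>q4; q2-0>q5; q2-1>q4; q3-0>q6; q3-1>q7; q4-0>q8; q4-1>q7; q5-0>q9; q5-1>q7; q6-0>q10; q6-1>q10; q7-0>q11; q7-1>q10; q8-0>q9; q8-1>q10; q9-0>q9; q9-1>q9; q10-0>q12; q10-1>q12; q11-0>q9; q11-1>q12; q12-0>q9; q12-1>q9

Handle the two conditions separately and then intersect. One (4 states) tracks partial matches of the forbidden pattern `100`; the other (7 states) tracks the input length, saturating at 6. Each combined state is a pair, one component from each; accept when both components accept. Equivalent product states are then merged.
13 states suffice.
          0    1  
>  q0     q1   q2 
   q1     q3   q4 
   q2     q5   q4 
   q3     q6   q7 
   q4     q8   q7 
   q5     q9   q7 
   q6    q10  q10 
   q7    q11  q10 
   q8     q9  q10 
   q9     q9   q9 
   q10   q12  q12 
   q11    q9  q12 
 * q12    q9   q9 
(> = start, * = accepting)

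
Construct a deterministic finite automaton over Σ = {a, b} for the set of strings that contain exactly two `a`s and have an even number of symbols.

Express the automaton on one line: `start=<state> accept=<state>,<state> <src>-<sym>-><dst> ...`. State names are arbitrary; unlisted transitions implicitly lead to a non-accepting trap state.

Handle the two conditions separately and then intersect. One (4 states) tracks the count of `a`s, saturating at 3; the other (2 states) tracks the input length modulo 2. Each combined state is a pair, one component from each; accept when both components accept. Minimizing collapses redundant product states.
A 7-state machine:
        a   b  
>  S0   S1  S2 
   S1   S3  S4 
   S2   S4  S0 
 * S3   S5  S6 
   S4   S6  S1 
   S5   S5  S5 
   S6   S5  S3 
(> = start, * = accepting)

start=S0 accept=S3 S0-a->S1 S0-b->S2 S1-a->S3 S1-b->S4 S2-a->S4 S2-b->S0 S3-a->S5 S3-b->S6 S4-a->S6 S4-b->S1 S5-a->S5 S5-b->S5 S6-a->S5 S6-b->S3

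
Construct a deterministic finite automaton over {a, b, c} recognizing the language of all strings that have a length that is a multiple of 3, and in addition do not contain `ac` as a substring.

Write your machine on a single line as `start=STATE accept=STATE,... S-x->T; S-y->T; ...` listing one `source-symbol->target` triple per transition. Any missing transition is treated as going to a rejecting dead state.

Build one automaton per condition and run them in lockstep. One (3 states) tracks the input length modulo 3; the other (3 states) tracks partial matches of the forbidden pattern `ac`. Each combined state is a pair, one component from each; accept when both components accept.
A 9-state machine:
        a   b   c  
>* s0   s1  s2  s2 
   s1   s3  s4  s5 
   s2   s3  s4  s4 
   s3   s6  s0  s7 
   s4   s6  s0  s0 
   s5   s7  s7  s7 
 * s6   s1  s2  s8 
   s7   s8  s8  s8 
   s8   s5  s5  s5 
(> = start, * = accepting)

start=s0; accept=s0,s6; s0-a->s1; s0-b->s2; s0-c->s2; s1-a->s3; s1-b->s4; s1-c->s5; s2-a->s3; s2-b->s4; s2-c->s4; s3-a->s6; s3-b->s0; s3-c->s7; s4-a->s6; s4-b->s0; s4-c->s0; s5-a->s7; s5-b->s7; s5-c->s7; s6-a->s1; s6-b->s2; s6-c->s8; s7-a->s8; s7-b->s8; s7-c->s8; s8-a->s5; s8-b->s5; s8-c->s5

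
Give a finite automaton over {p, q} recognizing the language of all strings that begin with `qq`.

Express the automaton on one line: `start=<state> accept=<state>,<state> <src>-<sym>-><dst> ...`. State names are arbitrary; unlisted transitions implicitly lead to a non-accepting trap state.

Check the first 2 symbols one by one: S0 through S1 record how many have matched `qq` so far; any wrong symbol goes to the dead state S3. After all 2 match we enter the accepting sink S2.
A 4-state machine:
        p   q  
>  S0   S3  S1 
   S1   S3  S2 
 * S2   S2  S2 
   S3   S3  S3 
(> = start, * = accepting)

start=S0 accept=S2 S0-p->S3 S0-q->S1 S1-p->S3 S1-q->S2 S2-p->S2 S2-q->S2 S3-p->S3 S3-q->S3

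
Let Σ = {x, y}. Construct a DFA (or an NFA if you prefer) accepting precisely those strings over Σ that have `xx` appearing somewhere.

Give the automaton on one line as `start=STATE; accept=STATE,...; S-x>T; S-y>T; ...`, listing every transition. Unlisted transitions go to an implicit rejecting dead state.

Track how much of `xx` has been matched so far: state q0 is no progress, q2 is the absorbing accept state reached once `xx` has occurred. Intermediate states record partial matches; on a mismatch, fall back to the longest reusable overlap.
        x   y  
>  q0   q1  q0 
   q1   q2  q0 
 * q2   q2  q2 
(> = start, * = accepting)

start=q0; accept=q2; q0-x>q1; q0-y>q0; q1-x>q2; q1-y>q0; q2-x>q2; q2-y>q2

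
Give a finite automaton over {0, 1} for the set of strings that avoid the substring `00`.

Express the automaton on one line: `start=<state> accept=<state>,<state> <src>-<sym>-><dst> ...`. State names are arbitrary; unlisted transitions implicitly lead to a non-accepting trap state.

Track partial matches of the forbidden pattern `00`. State s2 is a dead state reached once `00` has occurred; every other state accepts. s0 means no part of `00` is currently matched.
A 3-state machine:
        0   1  
>* s0   s1  s0 
 * s1   s2  s0 
   s2   s2  s2 
(> = start, * = accepting)

start=s0 accept=s0,s1 s0-0->s1 s0-1->s0 s1-0->s2 s1-1->s0 s2-0->s2 s2-1->s2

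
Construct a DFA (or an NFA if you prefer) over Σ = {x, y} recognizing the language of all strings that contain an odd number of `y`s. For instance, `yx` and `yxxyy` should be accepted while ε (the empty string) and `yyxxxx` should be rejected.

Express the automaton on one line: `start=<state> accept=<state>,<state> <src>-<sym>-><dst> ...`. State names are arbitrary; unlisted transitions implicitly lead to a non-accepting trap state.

start=s0 accept=s1 s0-x->s0 s0-y->s1 s1-x->s1 s1-y->s0

The only thing that matters is how many `y`s have appeared, reduced mod 2. Use one state per residue: s0 for 0, …, s1 for 1. Reading `y` moves to the next residue; anything else stays put. s1 is accepting.
        x   y  
>  s0   s0  s1 
 * s1   s1  s0 
(> = start, * = accepting)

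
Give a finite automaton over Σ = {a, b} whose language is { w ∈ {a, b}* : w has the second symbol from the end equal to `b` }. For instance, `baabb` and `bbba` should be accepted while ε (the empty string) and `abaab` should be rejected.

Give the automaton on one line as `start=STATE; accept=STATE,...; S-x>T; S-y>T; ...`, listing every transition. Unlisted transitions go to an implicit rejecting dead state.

start=s0; accept=s5,s6; s0-a>s1; s0-b>s2; s1-a>s3; s1-b>s4; s2-a>s5; s2-b>s6; s3-a>s3; s3-b>s4; s4-a>s5; s4-b>s6; s5-a>s3; s5-b>s4; s6-a>s5; s6-b>s6

A DFA must remember the last 2 symbols (since which symbol is second-to-last isn't known until the input ends). Use one state per possible window of the last ≤2 symbols; accept from those whose window starts with `b`.
A 7-state machine:
        a   b  
>  s0   s1  s2 
   s1   s3  s4 
   s2   s5  s6 
   s3   s3  s4 
   s4   s5  s6 
 * s5   s3  s4 
 * s6   s5  s6 
(> = start, * = accepting)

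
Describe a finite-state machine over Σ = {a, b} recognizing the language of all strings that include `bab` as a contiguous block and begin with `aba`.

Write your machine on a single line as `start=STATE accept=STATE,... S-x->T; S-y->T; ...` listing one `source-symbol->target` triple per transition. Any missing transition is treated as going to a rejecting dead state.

start=S0; accept=S9; S0-a->S1; S0-b->S2; S1-a->S3; S1-b->S4; S2-a->S5; S2-b->S2; S3-a->S3; S3-b->S2; S4-a->S6; S4-b->S2; S5-a->S3; S5-b->S7; S6-a->S8; S6-b->S9; S7-a->S7; S7-b->S7; S8-a->S8; S8-b->S10; S9-a->S9; S9-b->S9; S10-a->S6; S10-b->S10

Build one automaton per condition and run them in lockstep. The first has 4 states tracking whether and how much of `bab` has been seen; the second has 5 states tracking whether the input so far still matches the prefix `aba`. A product state is a pair (one from each), accepting exactly when both do.
11 states suffice.
          a    b  
>  S0     S1   S2 
   S1     S3   S4 
   S2     S5   S2 
   S3     S3   S2 
   S4     S6   S2 
   S5     S3   S7 
   S6     S8   S9 
   S7     S7   S7 
   S8     S8  S10 
 * S9     S9   S9 
   S10    S6  S10 
(> = start, * = accepting)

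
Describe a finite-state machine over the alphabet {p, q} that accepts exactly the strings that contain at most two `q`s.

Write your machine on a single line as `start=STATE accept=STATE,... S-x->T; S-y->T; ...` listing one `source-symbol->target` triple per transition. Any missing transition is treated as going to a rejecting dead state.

start=A; accept=A,B,C; A-p->A; A-q->B; B-p->B; B-q->C; C-p->C; C-q->D; D-p->D; D-q->D

Only the number of `q`s matters, and only up to 3. Make a chain A → B → C → D advanced by each `q` (with D absorbing); every other symbol self-loops. The accepting set is {A, B, C}.
A 4-state machine:
       p  q 
>* A   A  B 
 * B   B  C 
 * C   C  D 
   D   D  D 
(> = start, * = accepting)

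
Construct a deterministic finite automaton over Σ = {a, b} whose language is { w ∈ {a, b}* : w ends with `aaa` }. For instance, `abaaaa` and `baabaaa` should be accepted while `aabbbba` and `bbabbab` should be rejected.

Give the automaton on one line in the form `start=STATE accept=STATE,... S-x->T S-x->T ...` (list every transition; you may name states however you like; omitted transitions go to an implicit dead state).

Let each state record the length of the longest suffix of the input read so far that is also a prefix of `aaa`. S1 means the last symbol is `a`; S2 means the last 2 symbols are `aa`; S3 means the last 3 symbols are `aaa`. Accept only at S3, where the string currently ends in `aaa`.
A 4-state machine:
        a   b  
>  S0   S1  S0 
   S1   S2  S0 
   S2   S3  S0 
 * S3   S3  S0 
(> = start, * = accepting)

start=S0 accept=S3 S0-a->S1 S0-b->S0 S1-a->S2 S1-b->S0 S2-a->S3 S2-b->S0 S3-a->S3 S3-b->S0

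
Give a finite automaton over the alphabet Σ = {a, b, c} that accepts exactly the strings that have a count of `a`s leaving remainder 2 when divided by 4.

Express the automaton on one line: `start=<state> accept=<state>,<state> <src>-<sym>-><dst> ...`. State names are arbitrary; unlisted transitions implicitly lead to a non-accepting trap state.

start=s0 accept=s2 s0-a->s1 s0-b->s0 s0-c->s0 s1-a->s2 s1-b->s1 s1-c->s1 s2-a->s3 s2-b->s2 s2-c->s2 s3-a->s0 s3-b->s3 s3-c->s3

The only thing that matters is how many `a`s have appeared, reduced mod 4. Use one state per residue: s0 for 0, …, s3 for 3. Reading `a` moves to the next residue; anything else stays put. s2 is accepting.
A 4-state machine:
        a   b   c  
>  s0   s1  s0  s0 
   s1   s2  s1  s1 
 * s2   s3  s2  s2 
   s3   s0  s3  s3 
(> = start, * = accepting)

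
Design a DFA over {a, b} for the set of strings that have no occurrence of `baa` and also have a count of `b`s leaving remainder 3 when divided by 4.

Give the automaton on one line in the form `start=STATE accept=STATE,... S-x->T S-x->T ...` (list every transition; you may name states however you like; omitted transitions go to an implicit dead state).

start=q0 accept=q6,q7 q0-a->q0 q0-b->q1 q1-a->q2 q1-b->q3 q2-a->q4 q2-b->q3 q3-a->q5 q3-b->q6 q4-a->q4 q4-b->q4 q5-a->q4 q5-b->q6 q6-a->q7 q6-b->q8 q7-a->q4 q7-b->q8 q8-a->q9 q8-b->q1 q9-a->q4 q9-b->q1

Handle the two conditions separately and then intersect. One (4 states) tracks partial matches of the forbidden pattern `baa`; the other (4 states) tracks the count of `b`s modulo 4. Each combined state is a pair, one component from each; accept when both components accept. After merging equivalent states the machine shrinks.
A 10-state machine:
        a   b  
>  q0   q0  q1 
   q1   q2  q3 
   q2   q4  q3 
   q3   q5  q6 
   q4   q4  q4 
   q5   q4  q6 
 * q6   q7  q8 
 * q7   q4  q8 
   q8   q9  q1 
   q9   q4  q1 
(> = start, * = accepting)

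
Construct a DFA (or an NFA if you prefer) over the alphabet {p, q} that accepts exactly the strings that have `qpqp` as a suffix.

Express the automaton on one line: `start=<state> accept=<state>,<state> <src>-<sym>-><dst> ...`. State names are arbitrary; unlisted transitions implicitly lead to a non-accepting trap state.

start=S0 accept=S4 S0-p->S0 S0-q->S1 S1-p->S2 S1-q->S1 S2-p->S0 S2-q->S3 S3-p->S4 S3-q->S1 S4-p->S0 S4-q->S3

Let each state record the length of the longest suffix of the input read so far that is also a prefix of `qpqp`. S1 means the last symbol is `q`; S2 means the last 2 symbols are `qp`; S3 means the last 3 symbols are `qpq`; S4 means the last 4 symbols are `qpqp`. Accept only at S4, where the string currently ends in `qpqp`.
5 states suffice.
        p   q  
>  S0   S0  S1 
   S1   S2  S1 
   S2   S0  S3 
   S3   S4  S1 
 * S4   S0  S3 
(> = start, * = accepting)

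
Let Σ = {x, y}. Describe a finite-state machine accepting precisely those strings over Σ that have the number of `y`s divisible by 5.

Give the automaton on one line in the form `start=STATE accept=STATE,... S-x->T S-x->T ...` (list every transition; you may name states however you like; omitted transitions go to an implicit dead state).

start=A accept=A A-x->A A-y->B B-x->B B-y->C C-x->C C-y->D D-x->D D-y->E E-x->E E-y->A

Keep the running count of `y`s modulo 5: each `y` advances along the cycle A → B → C → D → E → A while other symbols loop. Accept at A.
A 5-state machine:
       x  y 
>* A   A  B 
   B   B  C 
   C   C  D 
   D   D  E 
   E   E  A 
(> = start, * = accepting)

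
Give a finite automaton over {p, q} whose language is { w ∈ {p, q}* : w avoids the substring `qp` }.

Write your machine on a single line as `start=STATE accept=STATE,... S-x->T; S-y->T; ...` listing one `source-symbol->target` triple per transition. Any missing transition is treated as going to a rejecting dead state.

start=S0; accept=S0,S1; S0-p->S0; S0-q->S1; S1-p->S2; S1-q->S1; S2-p->S2; S2-q->S2

Track partial matches of the forbidden pattern `qp`. State S2 is a dead state reached once `qp` has occurred; every other state accepts. S0 means no part of `qp` is currently matched.
With 3 states:
        p   q  
>* S0   S0  S1 
 * S1   S2  S1 
   S2   S2  S2 
(> = start, * = accepting)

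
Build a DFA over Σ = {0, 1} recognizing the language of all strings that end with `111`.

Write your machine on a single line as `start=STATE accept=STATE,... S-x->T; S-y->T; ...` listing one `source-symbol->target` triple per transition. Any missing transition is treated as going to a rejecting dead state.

Remember how much of `111` the current input suffix matches. State q0 means no match yet; q1 means the last symbol is `1`; q2 means the last 2 symbols are `11`; q3 means the last 3 symbols are `111`. Only q3 accepts. On a mismatch, fall back to the longest proper suffix that is still a prefix of `111`.
4 states suffice.
        0   1  
>  q0   q0  q1 
   q1   q0  q2 
   q2   q0  q3 
 * q3   q0  q3 
(> = start, * = accepting)

start=q0; accept=q3; q0-0->q0; q0-1->q1; q1-0->q0; q1-1->q2; q2-0->q0; q2-1->q3; q3-0->q0; q3-1->q3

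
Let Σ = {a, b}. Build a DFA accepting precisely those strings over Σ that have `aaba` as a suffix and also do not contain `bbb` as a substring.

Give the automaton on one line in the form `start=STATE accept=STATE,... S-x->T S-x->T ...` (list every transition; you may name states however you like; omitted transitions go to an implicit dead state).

Run two small machines in parallel and take their product. One (5 states) tracks how much of the suffix `aaba` has currently been matched; the other (4 states) tracks partial matches of the forbidden pattern `bbb`. Each combined state is a pair, one component from each; accept when both components accept.
          a    b  
>  S0     S1   S2 
   S1     S3   S2 
   S2     S1   S4 
   S3     S3   S5 
   S4     S1   S6 
   S5     S7   S4 
   S6     S8   S6 
 * S7     S3   S2 
   S8     S9   S6 
   S9     S9  S10 
   S10   S11   S6 
   S11    S9   S6 
(> = start, * = accepting)

start=S0 accept=S7 S0-a->S1 S0-b->S2 S1-a->S3 S1-b->S2 S2-a->S1 S2-b->S4 S3-a->S3 S3-b->S5 S4-a->S1 S4-b->S6 S5-a->S7 S5-b->S4 S6-a->S8 S6-b->S6 S7-a->S3 S7-b->S2 S8-a->S9 S8-b->S6 S9-a->S9 S9-b->S10 S10-a->S11 S10-b->S6 S11-a->S9 S11-b->S6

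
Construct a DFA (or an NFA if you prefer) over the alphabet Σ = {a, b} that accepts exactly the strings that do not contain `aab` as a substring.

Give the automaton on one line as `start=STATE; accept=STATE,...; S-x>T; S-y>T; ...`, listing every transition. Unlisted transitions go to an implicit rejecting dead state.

start=q0; accept=q0,q1,q2; q0-a>q1; q0-b>q0; q1-a>q2; q1-b>q0; q2-a>q2; q2-b>q3; q3-a>q3; q3-b>q3

This is the complement of 'contains `aab`'. Use the same substring-matching states — q0 through q3 holding how much of `aab` has just been matched — but flip the accepting set: everything except the trap q3 accepts.
A 4-state machine:
        a   b  
>* q0   q1  q0 
 * q1   q2  q0 
 * q2   q2  q3 
   q3   q3  q3 
(> = start, * = accepting)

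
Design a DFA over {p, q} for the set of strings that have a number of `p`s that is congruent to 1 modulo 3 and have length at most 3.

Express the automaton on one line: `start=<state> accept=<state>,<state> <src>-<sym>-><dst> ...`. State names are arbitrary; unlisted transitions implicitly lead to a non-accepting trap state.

Build one automaton per condition and run them in lockstep. The first has 3 states tracking the count of `p`s modulo 3; the second has 5 states tracking the input length, saturating at 4. A product state is a pair (one from each), accepting exactly when both do. After merging equivalent states the machine shrinks.
7 states suffice.
       p  q 
>  A   B  C 
 * B   D  E 
   C   E  F 
   D   D  D 
 * E   D  G 
   F   G  D 
 * G   D  D 
(> = start, * = accepting)

start=A accept=B,E,G A-p->B A-q->C B-p->D B-q->E C-p->E C-q->F D-p->D D-q->D E-p->D E-q->G F-p->G F-q->D G-p->D G-q->D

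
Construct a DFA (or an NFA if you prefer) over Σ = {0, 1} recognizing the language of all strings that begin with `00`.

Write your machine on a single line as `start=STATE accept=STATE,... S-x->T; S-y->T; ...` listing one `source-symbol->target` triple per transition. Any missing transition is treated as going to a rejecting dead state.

Walk along `00` while the input agrees: from q0 take `0` to q1, and so on. Any deviation drops to the rejecting sink q3. Once q2 is reached the prefix is confirmed and every continuation is accepted.
With 4 states:
        0   1  
>  q0   q1  q3 
   q1   q2  q3 
 * q2   q2  q2 
   q3   q3  q3 
(> = start, * = accepting)

start=q0; accept=q2; q0-0->q1; q0-1->q3; q1-0->q2; q1-1->q3; q2-0->q2; q2-1->q2; q3-0->q3; q3-1->q3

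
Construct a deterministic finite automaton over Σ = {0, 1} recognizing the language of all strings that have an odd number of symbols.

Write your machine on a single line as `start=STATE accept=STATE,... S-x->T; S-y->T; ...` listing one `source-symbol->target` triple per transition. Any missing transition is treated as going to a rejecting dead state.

start=q0; accept=q1; q0-0->q1; q0-1->q1; q1-0->q0; q1-1->q0

Only the length mod 2 matters, so use a 2-cycle: from any state, every input symbol moves to the next state, wrapping q1 back to q0. Mark q1 accepting.
2 states suffice.
        0   1  
>  q0   q1  q1 
 * q1   q0  q0 
(> = start, * = accepting)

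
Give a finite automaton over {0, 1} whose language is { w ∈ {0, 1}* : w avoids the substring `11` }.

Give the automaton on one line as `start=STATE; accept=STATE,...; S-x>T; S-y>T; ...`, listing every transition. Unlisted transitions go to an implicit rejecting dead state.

Track partial matches of the forbidden pattern `11`. State q2 is a dead state reached once `11` has occurred; every other state accepts. q0 means no part of `11` is currently matched.
With 3 states:
        0   1  
>* q0   q0  q1 
 * q1   q0  q2 
   q2   q2  q2 
(> = start, * = accepting)

start=q0; accept=q0,q1; q0-0>q0; q0-1>q1; q1-0>q0; q1-1>q2; q2-0>q2; q2-1>q2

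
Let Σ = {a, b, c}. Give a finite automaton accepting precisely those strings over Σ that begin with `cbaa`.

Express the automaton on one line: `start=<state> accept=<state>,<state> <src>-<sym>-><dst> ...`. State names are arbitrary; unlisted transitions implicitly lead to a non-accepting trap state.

start=q0 accept=q4 q0-a->q5 q0-b->q5 q0-c->q1 q1-a->q5 q1-b->q2 q1-c->q5 q2-a->q3 q2-b->q5 q2-c->q5 q3-a->q4 q3-b->q5 q3-c->q5 q4-a->q4 q4-b->q4 q4-c->q4 q5-a->q5 q5-b->q5 q5-c->q5

Check the first 4 symbols one by one: q0 through q3 record how many have matched `cbaa` so far; any wrong symbol goes to the dead state q5. After all 4 match we enter the accepting sink q4.
With 6 states:
        a   b   c  
>  q0   q5  q5  q1 
   q1   q5  q2  q5 
   q2   q3  q5  q5 
   q3   q4  q5  q5 
 * q4   q4  q4  q4 
   q5   q5  q5  q5 
(> = start, * = accepting)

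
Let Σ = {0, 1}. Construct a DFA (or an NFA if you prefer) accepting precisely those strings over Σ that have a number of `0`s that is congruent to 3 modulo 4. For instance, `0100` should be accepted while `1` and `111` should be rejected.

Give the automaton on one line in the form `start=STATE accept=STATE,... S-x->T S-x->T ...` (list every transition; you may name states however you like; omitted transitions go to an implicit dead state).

The only thing that matters is how many `0`s have appeared, reduced mod 4. Use one state per residue: s0 for 0, …, s3 for 3. Reading `0` moves to the next residue; anything else stays put. s3 is accepting.
4 states suffice.
        0   1  
>  s0   s1  s0 
   s1   s2  s1 
   s2   s3  s2 
 * s3   s0  s3 
(> = start, * = accepting)

start=s0 accept=s3 s0-0->s1 s0-1->s0 s1-0->s2 s1-1->s1 s2-0->s3 s2-1->s2 s3-0->s0 s3-1->s3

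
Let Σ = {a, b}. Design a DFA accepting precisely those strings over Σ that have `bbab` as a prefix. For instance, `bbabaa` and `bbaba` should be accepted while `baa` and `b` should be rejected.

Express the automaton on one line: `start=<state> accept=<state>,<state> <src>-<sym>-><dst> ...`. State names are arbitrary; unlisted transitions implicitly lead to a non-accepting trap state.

start=q0 accept=q4 q0-a->q5 q0-b->q1 q1-a->q5 q1-b->q2 q2-a->q3 q2-b->q5 q3-a->q5 q3-b->q4 q4-a->q4 q4-b->q4 q5-a->q5 q5-b->q5

Walk along `bbab` while the input agrees: from q0 take `b` to q1, and so on. Any deviation drops to the rejecting sink q5. Once q4 is reached the prefix is confirmed and every continuation is accepted.
6 states suffice.
        a   b  
>  q0   q5  q1 
   q1   q5  q2 
   q2   q3  q5 
   q3   q5  q4 
 * q4   q4  q4 
   q5   q5  q5 
(> = start, * = accepting)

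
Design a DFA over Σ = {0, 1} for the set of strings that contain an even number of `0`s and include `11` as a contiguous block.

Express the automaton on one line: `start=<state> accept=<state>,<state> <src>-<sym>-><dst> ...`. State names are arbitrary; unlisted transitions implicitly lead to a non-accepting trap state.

start=q0 accept=q4 q0-0->q1 q0-1->q2 q1-0->q0 q1-1->q3 q2-0->q1 q2-1->q4 q3-0->q0 q3-1->q5 q4-0->q5 q4-1->q4 q5-0->q4 q5-1->q5

Build one automaton per condition and run them in lockstep. One (2 states) tracks the count of `0`s modulo 2; the other (3 states) tracks whether and how much of `11` has been seen. Each combined state is a pair, one component from each; accept when both components accept.
A 6-state machine:
        0   1  
>  q0   q1  q2 
   q1   q0  q3 
   q2   q1  q4 
   q3   q0  q5 
 * q4   q5  q4 
   q5   q4  q5 
(> = start, * = accepting)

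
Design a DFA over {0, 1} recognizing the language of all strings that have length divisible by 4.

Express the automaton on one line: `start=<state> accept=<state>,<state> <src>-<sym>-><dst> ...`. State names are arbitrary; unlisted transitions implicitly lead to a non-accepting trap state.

start=q0 accept=q0 q0-0->q1 q0-1->q1 q1-0->q2 q1-1->q2 q2-0->q3 q2-1->q3 q3-0->q0 q3-1->q0

Only the length mod 4 matters, so use a 4-cycle: from any state, every input symbol moves to the next state, wrapping q3 back to q0. Mark q0 accepting.
        0   1  
>* q0   q1  q1 
   q1   q2  q2 
   q2   q3  q3 
   q3   q0  q0 
(> = start, * = accepting)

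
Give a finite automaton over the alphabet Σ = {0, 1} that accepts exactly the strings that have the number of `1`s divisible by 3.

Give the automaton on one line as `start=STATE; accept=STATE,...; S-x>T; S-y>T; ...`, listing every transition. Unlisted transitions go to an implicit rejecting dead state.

start=s0; accept=s0; s0-0>s0; s0-1>s1; s1-0>s1; s1-1>s2; s2-0>s2; s2-1>s0

Keep the running count of `1`s modulo 3: each `1` advances along the cycle s0 → s1 → s2 → s0 while other symbols loop. Accept at s0.
A 3-state machine:
        0   1  
>* s0   s0  s1 
   s1   s1  s2 
   s2   s2  s0 
(> = start, * = accepting)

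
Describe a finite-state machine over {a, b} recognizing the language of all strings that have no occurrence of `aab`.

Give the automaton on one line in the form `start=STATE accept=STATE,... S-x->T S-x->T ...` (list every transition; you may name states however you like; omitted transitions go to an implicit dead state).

Track partial matches of the forbidden pattern `aab`. State s3 is a dead state reached once `aab` has occurred; every other state accepts. s0 means no part of `aab` is currently matched.
With 4 states:
        a   b  
>* s0   s1  s0 
 * s1   s2  s0 
 * s2   s2  s3 
   s3   s3  s3 
(> = start, * = accepting)

start=s0 accept=s0,s1,s2 s0-a->s1 s0-b->s0 s1-a->s2 s1-b->s0 s2-a->s2 s2-b->s3 s3-a->s3 s3-b->s3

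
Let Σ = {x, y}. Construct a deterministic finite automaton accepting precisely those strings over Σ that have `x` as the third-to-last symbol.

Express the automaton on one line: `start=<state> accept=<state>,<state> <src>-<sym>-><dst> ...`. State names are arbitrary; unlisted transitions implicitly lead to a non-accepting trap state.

start=S0 accept=S7,S8,S9,S10 S0-x->S1 S0-y->S2 S1-x->S3 S1-y->S4 S2-x->S5 S2-y->S6 S3-x->S7 S3-y->S8 S4-x->S9 S4-y->S10 S5-x->S11 S5-y->S12 S6-x->S13 S6-y->S14 S7-x->S7 S7-y->S8 S8-x->S9 S8-y->S10 S9-x->S11 S9-y->S12 S10-x->S13 S10-y->S14 S11-x->S7 S11-y->S8 S12-x->S9 S12-y->S10 S13-x->S11 S13-y->S12 S14-x->S13 S14-y->S14

A DFA must remember the last 3 symbols (since which symbol is third-to-last isn't known until the input ends). Use one state per possible window of the last ≤3 symbols; accept from those whose window starts with `x`.
          x    y  
>  S0     S1   S2 
   S1     S3   S4 
   S2     S5   S6 
   S3     S7   S8 
   S4     S9  S10 
   S5    S11  S12 
   S6    S13  S14 
 * S7     S7   S8 
 * S8     S9  S10 
 * S9    S11  S12 
 * S10   S13  S14 
   S11    S7   S8 
   S12    S9  S10 
   S13   S11  S12 
   S14   S13  S14 
(> = start, * = accepting)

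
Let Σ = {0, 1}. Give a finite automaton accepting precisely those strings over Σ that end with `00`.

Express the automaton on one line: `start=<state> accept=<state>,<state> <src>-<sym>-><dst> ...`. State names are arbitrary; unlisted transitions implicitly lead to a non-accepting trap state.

start=q0 accept=q2 q0-0->q1 q0-1->q0 q1-0->q2 q1-1->q0 q2-0->q2 q2-1->q0

Remember how much of `00` the current input suffix matches. State q0 means no match yet; q1 means the last symbol is `0`; q2 means the last 2 symbols are `00`. Only q2 accepts. On a mismatch, fall back to the longest proper suffix that is still a prefix of `00`.
A 3-state machine:
        0   1  
>  q0   q1  q0 
   q1   q2  q0 
 * q2   q2  q0 
(> = start, * = accepting)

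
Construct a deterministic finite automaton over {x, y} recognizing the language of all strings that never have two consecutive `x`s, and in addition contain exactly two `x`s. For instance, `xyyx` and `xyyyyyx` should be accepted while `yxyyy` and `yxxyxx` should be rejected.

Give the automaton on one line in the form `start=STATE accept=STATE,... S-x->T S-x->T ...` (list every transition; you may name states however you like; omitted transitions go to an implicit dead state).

Build one automaton per condition and run them in lockstep. One (3 states) tracks partial matches of the forbidden pattern `xx`; the other (4 states) tracks the count of `x`s, saturating at 3. Each combined state is a pair, one component from each; accept when both components accept. After merging equivalent states the machine shrinks.
       x  y 
>  A   B  A 
   B   C  D 
   C   C  C 
   D   E  D 
 * E   C  E 
(> = start, * = accepting)

start=A accept=E A-x->B A-y->A B-x->C B-y->D C-x->C C-y->C D-x->E D-y->D E-x->C E-y->E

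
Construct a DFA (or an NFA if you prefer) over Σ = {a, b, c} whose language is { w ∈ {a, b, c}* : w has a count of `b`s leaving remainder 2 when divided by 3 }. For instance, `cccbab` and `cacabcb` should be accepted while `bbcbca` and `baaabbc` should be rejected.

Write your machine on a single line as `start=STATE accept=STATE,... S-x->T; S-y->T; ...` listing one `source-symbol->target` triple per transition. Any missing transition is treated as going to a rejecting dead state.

The only thing that matters is how many `b`s have appeared, reduced mod 3. Use one state per residue: q0 for 0, …, q2 for 2. Reading `b` moves to the next residue; anything else stays put. q2 is accepting.
With 3 states:
        a   b   c  
>  q0   q0  q1  q0 
   q1   q1  q2  q1 
 * q2   q2  q0  q2 
(> = start, * = accepting)

start=q0; accept=q2; q0-a->q0; q0-b->q1; q0-c->q0; q1-a->q1; q1-b->q2; q1-c->q1; q2-a->q2; q2-b->q0; q2-c->q2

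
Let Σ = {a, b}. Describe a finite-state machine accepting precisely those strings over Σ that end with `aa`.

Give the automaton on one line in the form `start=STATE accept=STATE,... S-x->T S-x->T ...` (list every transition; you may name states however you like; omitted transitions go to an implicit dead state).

Remember how much of `aa` the current input suffix matches. State s0 means no match yet; s1 means the last symbol is `a`; s2 means the last 2 symbols are `aa`. Only s2 accepts. On a mismatch, fall back to the longest proper suffix that is still a prefix of `aa`.
A 3-state machine:
        a   b  
>  s0   s1  s0 
   s1   s2  s0 
 * s2   s2  s0 
(> = start, * = accepting)

start=s0 accept=s2 s0-a->s1 s0-b->s0 s1-a->s2 s1-b->s0 s2-a->s2 s2-b->s0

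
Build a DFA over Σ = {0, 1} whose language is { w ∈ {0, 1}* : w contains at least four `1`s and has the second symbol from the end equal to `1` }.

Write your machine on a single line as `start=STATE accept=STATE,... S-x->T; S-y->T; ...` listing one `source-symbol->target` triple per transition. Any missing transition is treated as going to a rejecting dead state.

start=s0; accept=s5,s7; s0-0->s0; s0-1->s1; s1-0->s1; s1-1->s2; s2-0->s2; s2-1->s3; s3-0->s4; s3-1->s5; s4-0->s4; s4-1->s6; s5-0->s7; s5-1->s5; s6-0->s7; s6-1->s5; s7-0->s4; s7-1->s6

Build one automaton per condition and run them in lockstep. One (6 states) tracks the count of `1`s, saturating at 5; the other (7 states) tracks the last 2 symbols read. Each combined state is a pair, one component from each; accept when both components accept. After merging equivalent states the machine shrinks.
With 8 states:
        0   1  
>  s0   s0  s1 
   s1   s1  s2 
   s2   s2  s3 
   s3   s4  s5 
   s4   s4  s6 
 * s5   s7  s5 
   s6   s7  s5 
 * s7   s4  s6 
(> = start, * = accepting)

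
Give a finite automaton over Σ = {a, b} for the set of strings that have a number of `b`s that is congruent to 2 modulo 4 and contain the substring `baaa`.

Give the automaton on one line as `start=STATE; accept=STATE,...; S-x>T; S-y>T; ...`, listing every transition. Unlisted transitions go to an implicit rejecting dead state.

Run two small machines in parallel and take their product. The first has 4 states tracking the count of `b`s modulo 4; the second has 5 states tracking whether and how much of `baaa` has been seen. A product state is a pair (one from each), accepting exactly when both do.
A 17-state machine:
          a    b  
>  q0     q0   q1 
   q1     q2   q3 
   q2     q4   q3 
   q3     q5   q6 
   q4     q7   q3 
   q5     q8   q6 
   q6     q9  q10 
   q7     q7  q11 
   q8    q11   q6 
   q9    q12  q10 
   q10   q13   q1 
 * q11   q11  q14 
   q12   q14  q10 
   q13   q15   q1 
   q14   q14  q16 
   q15   q16   q1 
   q16   q16   q7 
(> = start, * = accepting)

start=q0; accept=q11; q0-a>q0; q0-b>q1; q1-a>q2; q1-b>q3; q2-a>q4; q2-b>q3; q3-a>q5; q3-b>q6; q4-a>q7; q4-b>q3; q5-a>q8; q5-b>q6; q6-a>q9; q6-b>q10; q7-a>q7; q7-b>q11; q8-a>q11; q8-b>q6; q9-a>q12; q9-b>q10; q10-a>q13; q10-b>q1; q11-a>q11; q11-b>q14; q12-a>q14; q12-b>q10; q13-a>q15; q13-b>q1; q14-a>q14; q14-b>q16; q15-a>q16; q15-b>q1; q16-a>q16; q16-b>q7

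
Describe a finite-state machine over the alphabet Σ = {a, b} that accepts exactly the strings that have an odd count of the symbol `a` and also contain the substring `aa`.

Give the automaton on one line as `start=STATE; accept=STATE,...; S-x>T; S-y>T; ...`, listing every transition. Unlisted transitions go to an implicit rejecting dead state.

start=s0; accept=s4; s0-a>s1; s0-b>s0; s1-a>s2; s1-b>s3; s2-a>s4; s2-b>s2; s3-a>s5; s3-b>s3; s4-a>s2; s4-b>s4; s5-a>s4; s5-b>s0

Handle the two conditions separately and then intersect. The first has 2 states tracking the count of `a`s modulo 2; the second has 3 states tracking whether and how much of `aa` has been seen. A product state is a pair (one from each), accepting exactly when both do.
        a   b  
>  s0   s1  s0 
   s1   s2  s3 
   s2   s4  s2 
   s3   s5  s3 
 * s4   s2  s4 
   s5   s4  s0 
(> = start, * = accepting)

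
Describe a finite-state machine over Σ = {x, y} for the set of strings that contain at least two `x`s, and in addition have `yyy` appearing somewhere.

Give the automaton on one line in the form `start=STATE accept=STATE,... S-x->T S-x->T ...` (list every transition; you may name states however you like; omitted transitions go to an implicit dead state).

Run two small machines in parallel and take their product. The first has 4 states tracking the count of `x`s, saturating at 3; the second has 4 states tracking whether and how much of `yyy` has been seen. A product state is a pair (one from each), accepting exactly when both do. After merging equivalent states the machine shrinks.
          x    y  
>  S0     S1   S2 
   S1     S3   S4 
   S2     S1   S5 
   S3     S3   S6 
   S4     S3   S7 
   S5     S1   S8 
   S6     S3   S9 
   S7     S3  S10 
   S8    S10   S8 
   S9     S3  S11 
   S10   S11  S10 
 * S11   S11  S11 
(> = start, * = accepting)

start=S0 accept=S11 S0-x->S1 S0-y->S2 S1-x->S3 S1-y->S4 S2-x->S1 S2-y->S5 S3-x->S3 S3-y->S6 S4-x->S3 S4-y->S7 S5-x->S1 S5-y->S8 S6-x->S3 S6-y->S9 S7-x->S3 S7-y->S10 S8-x->S10 S8-y->S8 S9-x->S3 S9-y->S11 S10-x->S11 S10-y->S10 S11-x->S11 S11-y->S11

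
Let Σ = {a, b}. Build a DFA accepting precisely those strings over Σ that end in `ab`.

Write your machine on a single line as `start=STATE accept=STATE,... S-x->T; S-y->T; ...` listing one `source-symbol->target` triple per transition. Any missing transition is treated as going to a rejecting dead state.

start=s0; accept=s2; s0-a->s1; s0-b->s0; s1-a->s1; s1-b->s2; s2-a->s1; s2-b->s0

Let each state record the length of the longest suffix of the input read so far that is also a prefix of `ab`. s1 means the last symbol is `a`; s2 means the last 2 symbols are `ab`. Accept only at s2, where the string currently ends in `ab`.
        a   b  
>  s0   s1  s0 
   s1   s1  s2 
 * s2   s1  s0 
(> = start, * = accepting)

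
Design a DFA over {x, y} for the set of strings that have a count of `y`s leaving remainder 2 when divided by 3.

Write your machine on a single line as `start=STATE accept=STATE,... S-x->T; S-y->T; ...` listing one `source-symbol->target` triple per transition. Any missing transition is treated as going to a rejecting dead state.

Keep the running count of `y`s modulo 3: each `y` advances along the cycle q0 → q1 → q2 → q0 while other symbols loop. Accept at q2.
A 3-state machine:
        x   y  
>  q0   q0  q1 
   q1   q1  q2 
 * q2   q2  q0 
(> = start, * = accepting)

start=q0; accept=q2; q0-x->q0; q0-y->q1; q1-x->q1; q1-y->q2; q2-x->q2; q2-y->q0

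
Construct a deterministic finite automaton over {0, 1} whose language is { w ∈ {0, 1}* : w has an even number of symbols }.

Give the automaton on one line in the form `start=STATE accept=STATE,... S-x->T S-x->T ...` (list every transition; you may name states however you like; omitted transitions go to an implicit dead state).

Only the length mod 2 matters, so use a 2-cycle: from any state, every input symbol moves to the next state, wrapping q1 back to q0. Mark q0 accepting.
        0   1  
>* q0   q1  q1 
   q1   q0  q0 
(> = start, * = accepting)

start=q0 accept=q0 q0-0->q1 q0-1->q1 q1-0->q0 q1-1->q0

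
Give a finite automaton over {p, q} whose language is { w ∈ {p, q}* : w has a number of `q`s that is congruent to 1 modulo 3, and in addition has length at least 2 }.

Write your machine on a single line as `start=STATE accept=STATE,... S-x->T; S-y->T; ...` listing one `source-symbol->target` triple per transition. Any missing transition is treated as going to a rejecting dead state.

start=s0; accept=s4,s7; s0-p->s1; s0-q->s2; s1-p->s3; s1-q->s4; s2-p->s4; s2-q->s5; s3-p->s6; s3-q->s7; s4-p->s7; s4-q->s8; s5-p->s8; s5-q->s6; s6-p->s6; s6-q->s7; s7-p->s7; s7-q->s8; s8-p->s8; s8-q->s6

Handle the two conditions separately and then intersect. One (3 states) tracks the count of `q`s modulo 3; the other (4 states) tracks the input length, saturating at 3. Each combined state is a pair, one component from each; accept when both components accept.
        p   q  
>  s0   s1  s2 
   s1   s3  s4 
   s2   s4  s5 
   s3   s6  s7 
 * s4   s7  s8 
   s5   s8  s6 
   s6   s6  s7 
 * s7   s7  s8 
   s8   s8  s6 
(> = start, * = accepting)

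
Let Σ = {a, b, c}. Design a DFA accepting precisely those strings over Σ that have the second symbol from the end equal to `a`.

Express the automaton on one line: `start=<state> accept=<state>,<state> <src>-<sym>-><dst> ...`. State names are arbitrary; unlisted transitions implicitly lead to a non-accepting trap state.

start=s0 accept=s4,s5,s6 s0-a->s1 s0-b->s2 s0-c->s3 s1-a->s4 s1-b->s5 s1-c->s6 s2-a->s7 s2-b->s8 s2-c->s9 s3-a->s10 s3-b->s11 s3-c->s12 s4-a->s4 s4-b->s5 s4-c->s6 s5-a->s7 s5-b->s8 s5-c->s9 s6-a->s10 s6-b->s11 s6-c->s12 s7-a->s4 s7-b->s5 s7-c->s6 s8-a->s7 s8-b->s8 s8-c->s9 s9-a->s10 s9-b->s11 s9-c->s12 s10-a->s4 s10-b->s5 s10-c->s6 s11-a->s7 s11-b->s8 s11-c->s9 s12-a->s10 s12-b->s11 s12-c->s12

A DFA must remember the last 2 symbols (since which symbol is second-to-last isn't known until the input ends). Use one state per possible window of the last ≤2 symbols; accept from those whose window starts with `a`.
A 13-state machine:
          a    b    c  
>  s0     s1   s2   s3 
   s1     s4   s5   s6 
   s2     s7   s8   s9 
   s3    s10  s11  s12 
 * s4     s4   s5   s6 
 * s5     s7   s8   s9 
 * s6    s10  s11  s12 
   s7     s4   s5   s6 
   s8     s7   s8   s9 
   s9    s10  s11  s12 
   s10    s4   s5   s6 
   s11    s7   s8   s9 
   s12   s10  s11  s12 
(> = start, * = accepting)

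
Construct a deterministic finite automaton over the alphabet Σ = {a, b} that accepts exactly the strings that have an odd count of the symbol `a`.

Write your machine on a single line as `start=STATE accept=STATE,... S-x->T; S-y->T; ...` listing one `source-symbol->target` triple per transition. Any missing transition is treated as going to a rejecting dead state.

The only thing that matters is how many `a`s have appeared, reduced mod 2. Use one state per residue: q0 for 0, …, q1 for 1. Reading `a` moves to the next residue; anything else stays put. q1 is accepting.
2 states suffice.
        a   b  
>  q0   q1  q0 
 * q1   q0  q1 
(> = start, * = accepting)

start=q0; accept=q1; q0-a->q1; q0-b->q0; q1-a->q0; q1-b->q1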